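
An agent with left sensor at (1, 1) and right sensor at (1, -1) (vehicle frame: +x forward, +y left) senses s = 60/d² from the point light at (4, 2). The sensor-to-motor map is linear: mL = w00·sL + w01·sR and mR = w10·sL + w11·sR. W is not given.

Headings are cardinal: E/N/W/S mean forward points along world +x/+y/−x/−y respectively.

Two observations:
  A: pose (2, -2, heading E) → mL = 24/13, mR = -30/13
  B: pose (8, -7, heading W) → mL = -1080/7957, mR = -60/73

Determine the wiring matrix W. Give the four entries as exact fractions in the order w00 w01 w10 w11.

1/2 -1/2 0 -1

obs A: pose=(2,-2,E) → sL=6, sR=30/13, mL=24/13, mR=-30/13
obs B: pose=(8,-7,W) → sL=60/109, sR=60/73, mL=-1080/7957, mR=-60/73
sensor matrix S = [[6, 30/13], [60/109, 60/73]]; det S = 378720/103441
solve [mL_A; mL_B] = S·[w00; w01] and [mR_A; mR_B] = S·[w10; w11]:
  w00 = 1/2, w01 = -1/2, w10 = 0, w11 = -1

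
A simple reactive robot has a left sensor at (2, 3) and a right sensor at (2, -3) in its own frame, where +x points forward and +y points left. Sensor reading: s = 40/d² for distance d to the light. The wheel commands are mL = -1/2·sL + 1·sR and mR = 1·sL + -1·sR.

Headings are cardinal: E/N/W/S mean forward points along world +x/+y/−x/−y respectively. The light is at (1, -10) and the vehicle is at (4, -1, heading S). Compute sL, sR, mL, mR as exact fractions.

8/17 40/49 484/833 -288/833

left sensor world pos  = (7, -3); dL² = 85
right sensor world pos = (1, -3); dR² = 49
sL = 40/85 = 8/17
sR = 40/49 = 40/49
mL = -1/2·sL + 1·sR = 484/833
mR = 1·sL + -1·sR = -288/833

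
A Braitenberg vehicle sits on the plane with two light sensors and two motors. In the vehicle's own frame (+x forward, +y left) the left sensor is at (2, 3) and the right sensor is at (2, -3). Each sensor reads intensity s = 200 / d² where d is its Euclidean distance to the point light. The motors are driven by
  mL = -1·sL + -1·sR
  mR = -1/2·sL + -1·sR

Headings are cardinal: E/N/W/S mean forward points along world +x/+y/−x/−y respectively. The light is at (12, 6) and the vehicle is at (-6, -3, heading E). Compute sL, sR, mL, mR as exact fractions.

50/73 1/2 -173/146 -123/146

left sensor world pos  = (-4, 0); dL² = 292
right sensor world pos = (-4, -6); dR² = 400
sL = 200/292 = 50/73
sR = 200/400 = 1/2
mL = -1·sL + -1·sR = -173/146
mR = -1/2·sL + -1·sR = -123/146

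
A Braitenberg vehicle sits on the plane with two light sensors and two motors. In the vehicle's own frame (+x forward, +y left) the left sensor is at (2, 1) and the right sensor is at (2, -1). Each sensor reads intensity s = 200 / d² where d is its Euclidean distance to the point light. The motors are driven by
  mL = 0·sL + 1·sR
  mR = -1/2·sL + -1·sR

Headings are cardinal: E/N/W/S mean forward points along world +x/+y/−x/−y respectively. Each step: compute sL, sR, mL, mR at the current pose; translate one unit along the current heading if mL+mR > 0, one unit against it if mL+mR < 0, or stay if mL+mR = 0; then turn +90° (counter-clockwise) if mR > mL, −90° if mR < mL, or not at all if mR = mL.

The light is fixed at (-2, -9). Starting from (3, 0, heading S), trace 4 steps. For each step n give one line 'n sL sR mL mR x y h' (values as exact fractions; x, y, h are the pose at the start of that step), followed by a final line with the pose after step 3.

0 40/17 40/13 40/13 -940/221 3 0 S
1 20/9 20/13 20/13 -310/117 3 1 W
2 200/169 200/193 200/193 -53100/32617 4 1 N
3 50/41 25/16 25/16 -1425/656 4 0 E
final 3 0 S

n=0: pose=(3,0,S); sL=40/17, sR=40/13; mL=40/13, mR=-940/221; mL+mR=-20/17 → advance -1; mR−mL=-1620/221 → turn -1·90°
n=1: pose=(3,1,W); sL=20/9, sR=20/13; mL=20/13, mR=-310/117; mL+mR=-10/9 → advance -1; mR−mL=-490/117 → turn -1·90°
n=2: pose=(4,1,N); sL=200/169, sR=200/193; mL=200/193, mR=-53100/32617; mL+mR=-100/169 → advance -1; mR−mL=-86900/32617 → turn -1·90°
n=3: pose=(4,0,E); sL=50/41, sR=25/16; mL=25/16, mR=-1425/656; mL+mR=-25/41 → advance -1; mR−mL=-1225/328 → turn -1·90°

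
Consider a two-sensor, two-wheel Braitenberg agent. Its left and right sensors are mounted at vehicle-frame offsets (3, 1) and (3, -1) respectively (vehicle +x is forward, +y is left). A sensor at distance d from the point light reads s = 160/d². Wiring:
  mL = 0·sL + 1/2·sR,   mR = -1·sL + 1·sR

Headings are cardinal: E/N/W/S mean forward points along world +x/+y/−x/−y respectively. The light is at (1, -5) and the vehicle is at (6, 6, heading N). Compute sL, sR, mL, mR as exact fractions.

left sensor world pos  = (5, 9); dL² = 212
right sensor world pos = (7, 9); dR² = 232
sL = 160/212 = 40/53
sR = 160/232 = 20/29
mL = 0·sL + 1/2·sR = 10/29
mR = -1·sL + 1·sR = -100/1537

40/53 20/29 10/29 -100/1537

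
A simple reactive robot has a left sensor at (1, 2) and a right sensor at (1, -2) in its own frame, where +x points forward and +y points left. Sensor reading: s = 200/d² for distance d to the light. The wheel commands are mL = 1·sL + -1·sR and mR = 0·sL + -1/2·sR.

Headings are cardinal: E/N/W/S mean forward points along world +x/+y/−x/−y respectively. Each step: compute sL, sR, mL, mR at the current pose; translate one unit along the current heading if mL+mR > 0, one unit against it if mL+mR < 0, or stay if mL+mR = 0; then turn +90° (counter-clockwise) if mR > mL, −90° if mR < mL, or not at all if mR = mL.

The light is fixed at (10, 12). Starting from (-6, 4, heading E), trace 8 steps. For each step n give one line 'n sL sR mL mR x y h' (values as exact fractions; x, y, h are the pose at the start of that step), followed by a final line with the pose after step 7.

n=0: pose=(-6,4,E); sL=200/261, sR=8/13; mL=512/3393, mR=-4/13; mL+mR=-532/3393 → advance -1; mR−mL=-1556/3393 → turn -1·90°
n=1: pose=(-7,4,S); sL=100/153, sR=100/221; mL=400/1989, mR=-50/221; mL+mR=-50/1989 → advance -1; mR−mL=-50/117 → turn -1·90°
n=2: pose=(-7,5,W); sL=40/81, sR=200/349; mL=-2240/28269, mR=-100/349; mL+mR=-10340/28269 → advance -1; mR−mL=-5860/28269 → turn -1·90°
n=3: pose=(-6,5,N); sL=5/9, sR=25/29; mL=-80/261, mR=-25/58; mL+mR=-385/522 → advance -1; mR−mL=-65/522 → turn -1·90°
n=4: pose=(-6,4,E); sL=200/261, sR=8/13; mL=512/3393, mR=-4/13; mL+mR=-532/3393 → advance -1; mR−mL=-1556/3393 → turn -1·90°
n=5: pose=(-7,4,S); sL=100/153, sR=100/221; mL=400/1989, mR=-50/221; mL+mR=-50/1989 → advance -1; mR−mL=-50/117 → turn -1·90°
n=6: pose=(-7,5,W); sL=40/81, sR=200/349; mL=-2240/28269, mR=-100/349; mL+mR=-10340/28269 → advance -1; mR−mL=-5860/28269 → turn -1·90°
n=7: pose=(-6,5,N); sL=5/9, sR=25/29; mL=-80/261, mR=-25/58; mL+mR=-385/522 → advance -1; mR−mL=-65/522 → turn -1·90°

0 200/261 8/13 512/3393 -4/13 -6 4 E
1 100/153 100/221 400/1989 -50/221 -7 4 S
2 40/81 200/349 -2240/28269 -100/349 -7 5 W
3 5/9 25/29 -80/261 -25/58 -6 5 N
4 200/261 8/13 512/3393 -4/13 -6 4 E
5 100/153 100/221 400/1989 -50/221 -7 4 S
6 40/81 200/349 -2240/28269 -100/349 -7 5 W
7 5/9 25/29 -80/261 -25/58 -6 5 N
final -6 4 E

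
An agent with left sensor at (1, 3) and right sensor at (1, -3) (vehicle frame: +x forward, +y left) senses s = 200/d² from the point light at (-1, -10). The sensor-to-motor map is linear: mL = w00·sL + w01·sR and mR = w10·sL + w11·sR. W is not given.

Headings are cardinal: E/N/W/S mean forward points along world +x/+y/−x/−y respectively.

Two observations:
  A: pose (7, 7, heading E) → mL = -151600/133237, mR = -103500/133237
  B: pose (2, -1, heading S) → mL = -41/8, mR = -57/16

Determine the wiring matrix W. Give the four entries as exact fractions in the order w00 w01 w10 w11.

-1 -1 -1 -1/2

obs A: pose=(7,7,E) → sL=200/481, sR=200/277, mL=-151600/133237, mR=-103500/133237
obs B: pose=(2,-1,S) → sL=2, sR=25/8, mL=-41/8, mR=-57/16
sensor matrix S = [[200/481, 200/277], [2, 25/8]]; det S = -19275/133237
solve [mL_A; mL_B] = S·[w00; w01] and [mR_A; mR_B] = S·[w10; w11]:
  w00 = -1, w01 = -1, w10 = -1, w11 = -1/2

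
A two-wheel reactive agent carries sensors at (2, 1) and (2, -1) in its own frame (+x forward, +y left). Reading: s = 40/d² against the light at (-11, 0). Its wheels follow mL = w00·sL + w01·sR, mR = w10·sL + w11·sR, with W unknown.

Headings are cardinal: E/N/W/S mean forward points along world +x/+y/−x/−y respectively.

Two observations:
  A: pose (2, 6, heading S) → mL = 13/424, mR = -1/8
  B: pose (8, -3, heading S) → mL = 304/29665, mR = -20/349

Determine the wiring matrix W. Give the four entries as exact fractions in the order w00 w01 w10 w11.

obs A: pose=(2,6,S) → sL=10/53, sR=1/4, mL=13/424, mR=-1/8
obs B: pose=(8,-3,S) → sL=8/85, sR=40/349, mL=304/29665, mR=-20/349
sensor matrix S = [[10/53, 1/4], [8/85, 40/349]]; det S = -2994/1572245
solve [mL_A; mL_B] = S·[w00; w01] and [mR_A; mR_B] = S·[w10; w11]:
  w00 = -1/2, w01 = 1/2, w10 = 0, w11 = -1/2

-1/2 1/2 0 -1/2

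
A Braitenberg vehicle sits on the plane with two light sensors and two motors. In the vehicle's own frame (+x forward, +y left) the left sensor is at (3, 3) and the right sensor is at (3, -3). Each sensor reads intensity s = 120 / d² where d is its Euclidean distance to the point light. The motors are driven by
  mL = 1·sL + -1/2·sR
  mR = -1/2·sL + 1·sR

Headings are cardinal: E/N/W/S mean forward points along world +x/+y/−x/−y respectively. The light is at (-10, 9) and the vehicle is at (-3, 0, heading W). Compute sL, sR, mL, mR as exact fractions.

3/4 30/13 -21/52 201/104

left sensor world pos  = (-6, -3); dL² = 160
right sensor world pos = (-6, 3); dR² = 52
sL = 120/160 = 3/4
sR = 120/52 = 30/13
mL = 1·sL + -1/2·sR = -21/52
mR = -1/2·sL + 1·sR = 201/104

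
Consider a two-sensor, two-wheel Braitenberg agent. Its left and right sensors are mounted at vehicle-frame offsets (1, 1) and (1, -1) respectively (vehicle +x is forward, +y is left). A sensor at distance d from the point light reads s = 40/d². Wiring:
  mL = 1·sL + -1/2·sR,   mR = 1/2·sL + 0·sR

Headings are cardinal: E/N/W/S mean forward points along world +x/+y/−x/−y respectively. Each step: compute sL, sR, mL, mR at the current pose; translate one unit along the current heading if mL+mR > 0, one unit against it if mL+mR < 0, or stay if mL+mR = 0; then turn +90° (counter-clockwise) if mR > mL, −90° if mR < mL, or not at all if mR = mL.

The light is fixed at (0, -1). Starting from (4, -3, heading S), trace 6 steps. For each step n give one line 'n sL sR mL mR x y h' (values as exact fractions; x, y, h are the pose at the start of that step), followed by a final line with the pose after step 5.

0 20/17 20/9 10/153 10/17 4 -3 S
1 40/29 40/41 1060/1189 20/29 4 -4 E
2 10/13 5/4 15/104 5/13 5 -4 S
3 8/9 40/61 308/549 4/9 5 -5 E
4 20/37 4/5 26/185 10/37 6 -5 S
5 8/13 8/17 84/221 4/13 6 -6 E
final 7 -6 S

n=0: pose=(4,-3,S); sL=20/17, sR=20/9; mL=10/153, mR=10/17; mL+mR=100/153 → advance +1; mR−mL=80/153 → turn +1·90°
n=1: pose=(4,-4,E); sL=40/29, sR=40/41; mL=1060/1189, mR=20/29; mL+mR=1880/1189 → advance +1; mR−mL=-240/1189 → turn -1·90°
n=2: pose=(5,-4,S); sL=10/13, sR=5/4; mL=15/104, mR=5/13; mL+mR=55/104 → advance +1; mR−mL=25/104 → turn +1·90°
n=3: pose=(5,-5,E); sL=8/9, sR=40/61; mL=308/549, mR=4/9; mL+mR=184/183 → advance +1; mR−mL=-64/549 → turn -1·90°
n=4: pose=(6,-5,S); sL=20/37, sR=4/5; mL=26/185, mR=10/37; mL+mR=76/185 → advance +1; mR−mL=24/185 → turn +1·90°
n=5: pose=(6,-6,E); sL=8/13, sR=8/17; mL=84/221, mR=4/13; mL+mR=152/221 → advance +1; mR−mL=-16/221 → turn -1·90°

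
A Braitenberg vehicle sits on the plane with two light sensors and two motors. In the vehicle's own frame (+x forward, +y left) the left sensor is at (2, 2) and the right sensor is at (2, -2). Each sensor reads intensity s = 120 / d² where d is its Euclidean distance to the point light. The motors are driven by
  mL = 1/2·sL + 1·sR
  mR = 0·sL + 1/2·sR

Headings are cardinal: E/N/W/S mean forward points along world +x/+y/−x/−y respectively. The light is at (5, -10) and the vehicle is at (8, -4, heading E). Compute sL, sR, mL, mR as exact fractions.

120/89 120/41 13140/3649 60/41

left sensor world pos  = (10, -2); dL² = 89
right sensor world pos = (10, -6); dR² = 41
sL = 120/89 = 120/89
sR = 120/41 = 120/41
mL = 1/2·sL + 1·sR = 13140/3649
mR = 0·sL + 1/2·sR = 60/41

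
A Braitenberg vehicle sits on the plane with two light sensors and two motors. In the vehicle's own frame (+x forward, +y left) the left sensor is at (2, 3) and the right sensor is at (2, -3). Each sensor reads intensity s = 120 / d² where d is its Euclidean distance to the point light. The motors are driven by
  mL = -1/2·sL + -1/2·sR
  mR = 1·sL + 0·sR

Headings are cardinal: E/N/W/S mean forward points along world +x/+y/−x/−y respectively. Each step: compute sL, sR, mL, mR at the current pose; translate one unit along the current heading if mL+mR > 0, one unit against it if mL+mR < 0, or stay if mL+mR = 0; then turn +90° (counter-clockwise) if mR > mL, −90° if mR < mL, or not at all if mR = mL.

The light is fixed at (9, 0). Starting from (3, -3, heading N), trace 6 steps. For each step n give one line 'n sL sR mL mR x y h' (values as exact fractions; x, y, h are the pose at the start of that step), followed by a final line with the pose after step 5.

0 60/41 12 -276/41 60/41 3 -3 N
1 120/113 24/13 -2136/1469 120/113 3 -4 W
2 3 6/5 -21/10 3 4 -4 S
3 120/13 120/73 -5160/949 120/13 4 -5 E
4 60/29 12 -204/29 60/29 5 -5 N
5 40/39 8/3 -24/13 40/39 5 -6 W
final 6 -6 S

n=0: pose=(3,-3,N); sL=60/41, sR=12; mL=-276/41, mR=60/41; mL+mR=-216/41 → advance -1; mR−mL=336/41 → turn +1·90°
n=1: pose=(3,-4,W); sL=120/113, sR=24/13; mL=-2136/1469, mR=120/113; mL+mR=-576/1469 → advance -1; mR−mL=3696/1469 → turn +1·90°
n=2: pose=(4,-4,S); sL=3, sR=6/5; mL=-21/10, mR=3; mL+mR=9/10 → advance +1; mR−mL=51/10 → turn +1·90°
n=3: pose=(4,-5,E); sL=120/13, sR=120/73; mL=-5160/949, mR=120/13; mL+mR=3600/949 → advance +1; mR−mL=13920/949 → turn +1·90°
n=4: pose=(5,-5,N); sL=60/29, sR=12; mL=-204/29, mR=60/29; mL+mR=-144/29 → advance -1; mR−mL=264/29 → turn +1·90°
n=5: pose=(5,-6,W); sL=40/39, sR=8/3; mL=-24/13, mR=40/39; mL+mR=-32/39 → advance -1; mR−mL=112/39 → turn +1·90°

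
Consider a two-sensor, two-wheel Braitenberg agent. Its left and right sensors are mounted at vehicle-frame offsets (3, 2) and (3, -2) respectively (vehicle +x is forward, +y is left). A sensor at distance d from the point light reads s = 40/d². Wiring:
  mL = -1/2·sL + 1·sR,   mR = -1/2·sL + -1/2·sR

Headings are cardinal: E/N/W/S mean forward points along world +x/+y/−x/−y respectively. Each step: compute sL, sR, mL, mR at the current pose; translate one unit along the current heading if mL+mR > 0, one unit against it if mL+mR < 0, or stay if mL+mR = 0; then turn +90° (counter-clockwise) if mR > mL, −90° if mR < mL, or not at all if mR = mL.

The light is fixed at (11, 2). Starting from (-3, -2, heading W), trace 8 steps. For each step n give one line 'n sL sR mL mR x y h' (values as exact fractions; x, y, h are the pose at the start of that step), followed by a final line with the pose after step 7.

n=0: pose=(-3,-2,W); sL=8/65, sR=40/293; mL=1428/19045, mR=-2472/19045; mL+mR=-1044/19045 → advance -1; mR−mL=-60/293 → turn -1·90°
n=1: pose=(-2,-2,N); sL=20/113, sR=20/61; mL=1650/6893, mR=-1740/6893; mL+mR=-90/6893 → advance -1; mR−mL=-30/61 → turn -1·90°
n=2: pose=(-2,-3,E); sL=40/109, sR=40/149; mL=1380/16241, mR=-5160/16241; mL+mR=-3780/16241 → advance -1; mR−mL=-60/149 → turn -1·90°
n=3: pose=(-3,-3,S); sL=5/26, sR=1/8; mL=3/104, mR=-33/208; mL+mR=-27/208 → advance -1; mR−mL=-3/16 → turn -1·90°
n=4: pose=(-3,-2,W); sL=8/65, sR=40/293; mL=1428/19045, mR=-2472/19045; mL+mR=-1044/19045 → advance -1; mR−mL=-60/293 → turn -1·90°
n=5: pose=(-2,-2,N); sL=20/113, sR=20/61; mL=1650/6893, mR=-1740/6893; mL+mR=-90/6893 → advance -1; mR−mL=-30/61 → turn -1·90°
n=6: pose=(-2,-3,E); sL=40/109, sR=40/149; mL=1380/16241, mR=-5160/16241; mL+mR=-3780/16241 → advance -1; mR−mL=-60/149 → turn -1·90°
n=7: pose=(-3,-3,S); sL=5/26, sR=1/8; mL=3/104, mR=-33/208; mL+mR=-27/208 → advance -1; mR−mL=-3/16 → turn -1·90°

0 8/65 40/293 1428/19045 -2472/19045 -3 -2 W
1 20/113 20/61 1650/6893 -1740/6893 -2 -2 N
2 40/109 40/149 1380/16241 -5160/16241 -2 -3 E
3 5/26 1/8 3/104 -33/208 -3 -3 S
4 8/65 40/293 1428/19045 -2472/19045 -3 -2 W
5 20/113 20/61 1650/6893 -1740/6893 -2 -2 N
6 40/109 40/149 1380/16241 -5160/16241 -2 -3 E
7 5/26 1/8 3/104 -33/208 -3 -3 S
final -3 -2 W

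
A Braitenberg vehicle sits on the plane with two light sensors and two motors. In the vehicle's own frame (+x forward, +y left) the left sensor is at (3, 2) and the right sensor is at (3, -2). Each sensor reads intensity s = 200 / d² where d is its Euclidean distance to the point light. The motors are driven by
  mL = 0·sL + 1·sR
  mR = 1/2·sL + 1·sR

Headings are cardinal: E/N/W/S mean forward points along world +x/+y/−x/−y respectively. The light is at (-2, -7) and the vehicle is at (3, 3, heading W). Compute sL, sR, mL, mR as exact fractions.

50/17 50/37 50/37 1775/629

left sensor world pos  = (0, 1); dL² = 68
right sensor world pos = (0, 5); dR² = 148
sL = 200/68 = 50/17
sR = 200/148 = 50/37
mL = 0·sL + 1·sR = 50/37
mR = 1/2·sL + 1·sR = 1775/629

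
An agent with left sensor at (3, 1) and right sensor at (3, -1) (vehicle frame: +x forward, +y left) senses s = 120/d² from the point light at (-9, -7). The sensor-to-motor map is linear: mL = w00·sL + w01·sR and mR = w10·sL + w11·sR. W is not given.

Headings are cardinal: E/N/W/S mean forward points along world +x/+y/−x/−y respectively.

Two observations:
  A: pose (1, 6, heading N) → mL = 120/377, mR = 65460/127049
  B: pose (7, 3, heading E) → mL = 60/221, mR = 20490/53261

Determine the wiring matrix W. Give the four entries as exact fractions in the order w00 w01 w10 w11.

0 1 1 1/2

obs A: pose=(1,6,N) → sL=120/337, sR=120/377, mL=120/377, mR=65460/127049
obs B: pose=(7,3,E) → sL=60/241, sR=60/221, mL=60/221, mR=20490/53261
sensor matrix S = [[120/337, 120/377], [60/241, 60/221]]; det S = 9072000/520519753
solve [mL_A; mL_B] = S·[w00; w01] and [mR_A; mR_B] = S·[w10; w11]:
  w00 = 0, w01 = 1, w10 = 1, w11 = 1/2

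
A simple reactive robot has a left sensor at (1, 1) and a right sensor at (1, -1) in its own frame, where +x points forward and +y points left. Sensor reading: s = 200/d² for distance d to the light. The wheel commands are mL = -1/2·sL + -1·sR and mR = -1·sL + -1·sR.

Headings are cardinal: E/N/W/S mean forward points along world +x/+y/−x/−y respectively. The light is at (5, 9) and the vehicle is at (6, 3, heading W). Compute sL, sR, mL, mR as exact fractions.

200/49 8 -492/49 -592/49

left sensor world pos  = (5, 2); dL² = 49
right sensor world pos = (5, 4); dR² = 25
sL = 200/49 = 200/49
sR = 200/25 = 8
mL = -1/2·sL + -1·sR = -492/49
mR = -1·sL + -1·sR = -592/49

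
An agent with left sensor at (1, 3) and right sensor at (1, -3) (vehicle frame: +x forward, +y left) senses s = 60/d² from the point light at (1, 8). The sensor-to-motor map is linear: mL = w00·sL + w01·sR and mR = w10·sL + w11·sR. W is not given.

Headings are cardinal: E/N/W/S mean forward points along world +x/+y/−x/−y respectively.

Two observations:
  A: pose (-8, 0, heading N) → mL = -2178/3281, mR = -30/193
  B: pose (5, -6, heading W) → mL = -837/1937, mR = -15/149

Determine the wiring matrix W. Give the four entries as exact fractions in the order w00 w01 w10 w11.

obs A: pose=(-8,0,N) → sL=60/193, sR=12/17, mL=-2178/3281, mR=-30/193
obs B: pose=(5,-6,W) → sL=30/149, sR=6/13, mL=-837/1937, mR=-15/149
sensor matrix S = [[60/193, 12/17], [30/149, 6/13]]; det S = 8640/6355297
solve [mL_A; mL_B] = S·[w00; w01] and [mR_A; mR_B] = S·[w10; w11]:
  w00 = -1, w01 = -1/2, w10 = -1/2, w11 = 0

-1 -1/2 -1/2 0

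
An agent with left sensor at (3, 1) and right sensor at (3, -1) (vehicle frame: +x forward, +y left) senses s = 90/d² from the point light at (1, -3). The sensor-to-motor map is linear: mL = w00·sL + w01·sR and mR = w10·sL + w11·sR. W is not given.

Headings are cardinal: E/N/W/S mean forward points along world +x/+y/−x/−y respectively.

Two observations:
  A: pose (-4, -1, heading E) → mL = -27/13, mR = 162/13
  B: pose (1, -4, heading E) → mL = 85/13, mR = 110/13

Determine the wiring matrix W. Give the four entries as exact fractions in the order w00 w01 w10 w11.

obs A: pose=(-4,-1,E) → sL=90/13, sR=18, mL=-27/13, mR=162/13
obs B: pose=(1,-4,E) → sL=10, sR=90/13, mL=85/13, mR=110/13
sensor matrix S = [[90/13, 18], [10, 90/13]]; det S = -22320/169
solve [mL_A; mL_B] = S·[w00; w01] and [mR_A; mR_B] = S·[w10; w11]:
  w00 = 1, w01 = -1/2, w10 = 1/2, w11 = 1/2

1 -1/2 1/2 1/2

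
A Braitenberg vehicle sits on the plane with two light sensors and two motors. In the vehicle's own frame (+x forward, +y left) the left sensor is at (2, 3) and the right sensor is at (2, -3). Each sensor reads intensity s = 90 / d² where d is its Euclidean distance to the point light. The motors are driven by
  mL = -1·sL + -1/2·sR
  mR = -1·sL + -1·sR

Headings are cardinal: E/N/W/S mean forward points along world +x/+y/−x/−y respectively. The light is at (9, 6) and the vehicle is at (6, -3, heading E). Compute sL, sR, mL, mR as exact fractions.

left sensor world pos  = (8, 0); dL² = 37
right sensor world pos = (8, -6); dR² = 145
sL = 90/37 = 90/37
sR = 90/145 = 18/29
mL = -1·sL + -1/2·sR = -2943/1073
mR = -1·sL + -1·sR = -3276/1073

90/37 18/29 -2943/1073 -3276/1073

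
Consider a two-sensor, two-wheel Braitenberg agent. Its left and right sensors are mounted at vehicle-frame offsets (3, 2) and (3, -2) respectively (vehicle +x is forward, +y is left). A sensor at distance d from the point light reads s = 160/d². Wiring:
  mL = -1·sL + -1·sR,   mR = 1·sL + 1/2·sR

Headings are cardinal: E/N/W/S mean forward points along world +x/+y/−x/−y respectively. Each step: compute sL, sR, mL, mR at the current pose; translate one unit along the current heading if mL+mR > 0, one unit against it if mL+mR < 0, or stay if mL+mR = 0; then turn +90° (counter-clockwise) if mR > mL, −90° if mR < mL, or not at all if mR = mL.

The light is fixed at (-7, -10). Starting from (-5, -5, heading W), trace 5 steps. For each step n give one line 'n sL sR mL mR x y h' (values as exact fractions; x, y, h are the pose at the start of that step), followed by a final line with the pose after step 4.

n=0: pose=(-5,-5,W); sL=16, sR=16/5; mL=-96/5, mR=88/5; mL+mR=-8/5 → advance -1; mR−mL=184/5 → turn +1·90°
n=1: pose=(-4,-5,S); sL=160/29, sR=32; mL=-1088/29, mR=624/29; mL+mR=-16 → advance -1; mR−mL=1712/29 → turn +1·90°
n=2: pose=(-4,-4,E); sL=8/5, sR=40/13; mL=-304/65, mR=204/65; mL+mR=-20/13 → advance -1; mR−mL=508/65 → turn +1·90°
n=3: pose=(-5,-4,N); sL=160/81, sR=160/97; mL=-28480/7857, mR=22000/7857; mL+mR=-80/97 → advance -1; mR−mL=50480/7857 → turn +1·90°
n=4: pose=(-5,-5,W); sL=16, sR=16/5; mL=-96/5, mR=88/5; mL+mR=-8/5 → advance -1; mR−mL=184/5 → turn +1·90°

0 16 16/5 -96/5 88/5 -5 -5 W
1 160/29 32 -1088/29 624/29 -4 -5 S
2 8/5 40/13 -304/65 204/65 -4 -4 E
3 160/81 160/97 -28480/7857 22000/7857 -5 -4 N
4 16 16/5 -96/5 88/5 -5 -5 W
final -4 -5 S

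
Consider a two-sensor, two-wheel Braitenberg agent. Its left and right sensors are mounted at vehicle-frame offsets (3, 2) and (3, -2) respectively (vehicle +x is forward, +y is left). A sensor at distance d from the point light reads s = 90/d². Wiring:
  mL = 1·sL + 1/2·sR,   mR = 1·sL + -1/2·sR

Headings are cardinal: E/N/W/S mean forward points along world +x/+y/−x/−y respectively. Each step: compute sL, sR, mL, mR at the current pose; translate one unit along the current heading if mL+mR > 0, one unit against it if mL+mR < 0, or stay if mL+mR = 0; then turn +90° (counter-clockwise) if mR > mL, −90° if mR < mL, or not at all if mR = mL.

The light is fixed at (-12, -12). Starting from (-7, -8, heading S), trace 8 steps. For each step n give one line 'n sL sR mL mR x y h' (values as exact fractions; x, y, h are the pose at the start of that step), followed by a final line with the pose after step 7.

n=0: pose=(-7,-8,S); sL=9/5, sR=9; mL=63/10, mR=-27/10; mL+mR=18/5 → advance +1; mR−mL=-9 → turn -1·90°
n=1: pose=(-7,-9,W); sL=18, sR=90/29; mL=567/29, mR=477/29; mL+mR=36 → advance +1; mR−mL=-90/29 → turn -1·90°
n=2: pose=(-8,-9,N); sL=9/4, sR=5/4; mL=23/8, mR=13/8; mL+mR=9/2 → advance +1; mR−mL=-5/4 → turn -1·90°
n=3: pose=(-8,-8,E); sL=18/17, sR=90/53; mL=1719/901, mR=189/901; mL+mR=36/17 → advance +1; mR−mL=-90/53 → turn -1·90°
n=4: pose=(-7,-8,S); sL=9/5, sR=9; mL=63/10, mR=-27/10; mL+mR=18/5 → advance +1; mR−mL=-9 → turn -1·90°
n=5: pose=(-7,-9,W); sL=18, sR=90/29; mL=567/29, mR=477/29; mL+mR=36 → advance +1; mR−mL=-90/29 → turn -1·90°
n=6: pose=(-8,-9,N); sL=9/4, sR=5/4; mL=23/8, mR=13/8; mL+mR=9/2 → advance +1; mR−mL=-5/4 → turn -1·90°
n=7: pose=(-8,-8,E); sL=18/17, sR=90/53; mL=1719/901, mR=189/901; mL+mR=36/17 → advance +1; mR−mL=-90/53 → turn -1·90°

0 9/5 9 63/10 -27/10 -7 -8 S
1 18 90/29 567/29 477/29 -7 -9 W
2 9/4 5/4 23/8 13/8 -8 -9 N
3 18/17 90/53 1719/901 189/901 -8 -8 E
4 9/5 9 63/10 -27/10 -7 -8 S
5 18 90/29 567/29 477/29 -7 -9 W
6 9/4 5/4 23/8 13/8 -8 -9 N
7 18/17 90/53 1719/901 189/901 -8 -8 E
final -7 -8 S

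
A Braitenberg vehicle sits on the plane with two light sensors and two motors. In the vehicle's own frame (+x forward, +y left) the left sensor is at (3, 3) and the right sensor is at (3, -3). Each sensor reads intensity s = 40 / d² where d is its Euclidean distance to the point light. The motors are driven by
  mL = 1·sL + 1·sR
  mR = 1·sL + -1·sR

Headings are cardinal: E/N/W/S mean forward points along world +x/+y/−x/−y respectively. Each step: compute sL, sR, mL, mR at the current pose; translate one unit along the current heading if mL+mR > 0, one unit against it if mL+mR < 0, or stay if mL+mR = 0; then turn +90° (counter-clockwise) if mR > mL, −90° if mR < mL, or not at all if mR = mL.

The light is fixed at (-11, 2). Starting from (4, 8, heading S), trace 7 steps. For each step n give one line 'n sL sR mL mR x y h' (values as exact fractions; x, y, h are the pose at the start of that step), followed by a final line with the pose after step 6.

n=0: pose=(4,8,S); sL=40/333, sR=40/153; mL=240/629, mR=-800/5661; mL+mR=80/333 → advance +1; mR−mL=-80/153 → turn -1·90°
n=1: pose=(4,7,W); sL=10/37, sR=5/26; mL=445/962, mR=75/962; mL+mR=20/37 → advance +1; mR−mL=-5/13 → turn -1·90°
n=2: pose=(3,7,N); sL=8/37, sR=40/353; mL=4304/13061, mR=1344/13061; mL+mR=16/37 → advance +1; mR−mL=-80/353 → turn -1·90°
n=3: pose=(3,8,E); sL=4/37, sR=20/149; mL=1336/5513, mR=-144/5513; mL+mR=8/37 → advance +1; mR−mL=-40/149 → turn -1·90°
n=4: pose=(4,8,S); sL=40/333, sR=40/153; mL=240/629, mR=-800/5661; mL+mR=80/333 → advance +1; mR−mL=-80/153 → turn -1·90°
n=5: pose=(4,7,W); sL=10/37, sR=5/26; mL=445/962, mR=75/962; mL+mR=20/37 → advance +1; mR−mL=-5/13 → turn -1·90°
n=6: pose=(3,7,N); sL=8/37, sR=40/353; mL=4304/13061, mR=1344/13061; mL+mR=16/37 → advance +1; mR−mL=-80/353 → turn -1·90°

0 40/333 40/153 240/629 -800/5661 4 8 S
1 10/37 5/26 445/962 75/962 4 7 W
2 8/37 40/353 4304/13061 1344/13061 3 7 N
3 4/37 20/149 1336/5513 -144/5513 3 8 E
4 40/333 40/153 240/629 -800/5661 4 8 S
5 10/37 5/26 445/962 75/962 4 7 W
6 8/37 40/353 4304/13061 1344/13061 3 7 N
final 3 8 E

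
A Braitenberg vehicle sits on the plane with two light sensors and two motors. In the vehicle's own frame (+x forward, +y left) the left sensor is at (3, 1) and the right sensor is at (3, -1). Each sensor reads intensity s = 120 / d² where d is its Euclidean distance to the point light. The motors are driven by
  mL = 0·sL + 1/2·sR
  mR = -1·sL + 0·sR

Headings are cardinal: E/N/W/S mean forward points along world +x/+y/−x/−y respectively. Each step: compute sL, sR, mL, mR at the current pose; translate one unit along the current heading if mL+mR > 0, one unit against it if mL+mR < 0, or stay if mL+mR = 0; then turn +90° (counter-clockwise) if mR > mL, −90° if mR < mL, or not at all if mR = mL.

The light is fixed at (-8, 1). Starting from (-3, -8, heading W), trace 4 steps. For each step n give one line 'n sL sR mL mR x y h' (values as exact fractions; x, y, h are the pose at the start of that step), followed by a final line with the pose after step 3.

0 15/13 30/17 15/17 -15/13 -3 -8 W
1 120/61 24/17 12/17 -120/61 -2 -8 N
2 20/27 60/101 30/101 -20/27 -2 -9 E
3 24/41 24/37 12/37 -24/41 -3 -9 S
final -3 -8 W

n=0: pose=(-3,-8,W); sL=15/13, sR=30/17; mL=15/17, mR=-15/13; mL+mR=-60/221 → advance -1; mR−mL=-450/221 → turn -1·90°
n=1: pose=(-2,-8,N); sL=120/61, sR=24/17; mL=12/17, mR=-120/61; mL+mR=-1308/1037 → advance -1; mR−mL=-2772/1037 → turn -1·90°
n=2: pose=(-2,-9,E); sL=20/27, sR=60/101; mL=30/101, mR=-20/27; mL+mR=-1210/2727 → advance -1; mR−mL=-2830/2727 → turn -1·90°
n=3: pose=(-3,-9,S); sL=24/41, sR=24/37; mL=12/37, mR=-24/41; mL+mR=-396/1517 → advance -1; mR−mL=-1380/1517 → turn -1·90°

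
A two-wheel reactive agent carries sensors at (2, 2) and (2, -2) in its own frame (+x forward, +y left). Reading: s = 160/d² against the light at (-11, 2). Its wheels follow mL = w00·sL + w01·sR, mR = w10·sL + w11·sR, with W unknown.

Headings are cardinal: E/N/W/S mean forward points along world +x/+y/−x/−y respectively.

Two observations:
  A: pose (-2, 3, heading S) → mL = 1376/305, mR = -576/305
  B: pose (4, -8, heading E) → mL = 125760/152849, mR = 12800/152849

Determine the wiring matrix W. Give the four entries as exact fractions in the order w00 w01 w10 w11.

obs A: pose=(-2,3,S) → sL=80/61, sR=16/5, mL=1376/305, mR=-576/305
obs B: pose=(4,-8,E) → sL=160/353, sR=160/433, mL=125760/152849, mR=12800/152849
sensor matrix S = [[80/61, 16/5], [160/353, 160/433]]; det S = -9005056/9323789
solve [mL_A; mL_B] = S·[w00; w01] and [mR_A; mR_B] = S·[w10; w11]:
  w00 = 1, w01 = 1, w10 = 1, w11 = -1

1 1 1 -1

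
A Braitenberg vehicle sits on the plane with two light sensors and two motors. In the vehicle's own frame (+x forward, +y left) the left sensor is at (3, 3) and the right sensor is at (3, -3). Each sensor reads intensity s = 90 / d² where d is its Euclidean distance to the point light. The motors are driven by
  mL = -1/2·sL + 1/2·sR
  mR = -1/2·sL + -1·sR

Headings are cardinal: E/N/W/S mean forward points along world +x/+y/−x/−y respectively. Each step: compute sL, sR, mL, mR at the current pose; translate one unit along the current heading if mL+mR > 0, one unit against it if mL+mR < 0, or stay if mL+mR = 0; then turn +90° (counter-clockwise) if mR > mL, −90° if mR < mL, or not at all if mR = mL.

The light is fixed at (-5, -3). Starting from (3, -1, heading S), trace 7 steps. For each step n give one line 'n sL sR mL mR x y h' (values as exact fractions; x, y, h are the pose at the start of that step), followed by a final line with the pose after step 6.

n=0: pose=(3,-1,S); sL=45/61, sR=45/13; mL=1080/793, mR=-6075/1586; mL+mR=-3915/1586 → advance -1; mR−mL=-135/26 → turn -1·90°
n=1: pose=(3,0,W); sL=18/5, sR=90/61; mL=-324/305, mR=-999/305; mL+mR=-1323/305 → advance -1; mR−mL=-135/61 → turn -1·90°
n=2: pose=(4,0,N); sL=5/4, sR=1/2; mL=-3/8, mR=-9/8; mL+mR=-3/2 → advance -1; mR−mL=-3/4 → turn -1·90°
n=3: pose=(4,-1,E); sL=90/169, sR=18/29; mL=216/4901, mR=-4347/4901; mL+mR=-4131/4901 → advance -1; mR−mL=-27/29 → turn -1·90°
n=4: pose=(3,-1,S); sL=45/61, sR=45/13; mL=1080/793, mR=-6075/1586; mL+mR=-3915/1586 → advance -1; mR−mL=-135/26 → turn -1·90°
n=5: pose=(3,0,W); sL=18/5, sR=90/61; mL=-324/305, mR=-999/305; mL+mR=-1323/305 → advance -1; mR−mL=-135/61 → turn -1·90°
n=6: pose=(4,0,N); sL=5/4, sR=1/2; mL=-3/8, mR=-9/8; mL+mR=-3/2 → advance -1; mR−mL=-3/4 → turn -1·90°

0 45/61 45/13 1080/793 -6075/1586 3 -1 S
1 18/5 90/61 -324/305 -999/305 3 0 W
2 5/4 1/2 -3/8 -9/8 4 0 N
3 90/169 18/29 216/4901 -4347/4901 4 -1 E
4 45/61 45/13 1080/793 -6075/1586 3 -1 S
5 18/5 90/61 -324/305 -999/305 3 0 W
6 5/4 1/2 -3/8 -9/8 4 0 N
final 4 -1 E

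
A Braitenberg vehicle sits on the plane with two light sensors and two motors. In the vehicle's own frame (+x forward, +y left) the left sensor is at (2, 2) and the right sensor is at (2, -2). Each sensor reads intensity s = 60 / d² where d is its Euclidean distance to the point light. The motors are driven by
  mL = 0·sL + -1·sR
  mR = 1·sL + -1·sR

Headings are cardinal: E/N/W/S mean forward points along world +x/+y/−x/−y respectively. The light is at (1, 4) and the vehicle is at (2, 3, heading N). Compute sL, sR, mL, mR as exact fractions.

left sensor world pos  = (0, 5); dL² = 2
right sensor world pos = (4, 5); dR² = 10
sL = 60/2 = 30
sR = 60/10 = 6
mL = 0·sL + -1·sR = -6
mR = 1·sL + -1·sR = 24

30 6 -6 24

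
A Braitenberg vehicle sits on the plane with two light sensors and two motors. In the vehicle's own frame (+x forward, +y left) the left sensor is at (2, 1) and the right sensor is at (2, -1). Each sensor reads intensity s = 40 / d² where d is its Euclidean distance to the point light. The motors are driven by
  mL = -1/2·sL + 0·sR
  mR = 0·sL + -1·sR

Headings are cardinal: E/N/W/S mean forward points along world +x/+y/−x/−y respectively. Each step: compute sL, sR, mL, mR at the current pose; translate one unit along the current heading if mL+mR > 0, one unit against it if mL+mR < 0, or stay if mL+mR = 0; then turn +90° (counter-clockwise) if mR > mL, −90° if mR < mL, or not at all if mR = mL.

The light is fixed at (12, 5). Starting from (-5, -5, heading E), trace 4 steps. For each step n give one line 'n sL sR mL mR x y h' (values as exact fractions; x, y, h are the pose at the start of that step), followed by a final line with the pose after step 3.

0 20/153 20/173 -10/153 -20/173 -5 -5 E
1 40/433 8/101 -20/433 -8/101 -6 -5 S
2 2/25 5/58 -1/25 -5/58 -6 -4 W
3 40/373 8/61 -20/373 -8/61 -5 -4 N
final -5 -5 E

n=0: pose=(-5,-5,E); sL=20/153, sR=20/173; mL=-10/153, mR=-20/173; mL+mR=-4790/26469 → advance -1; mR−mL=-1330/26469 → turn -1·90°
n=1: pose=(-6,-5,S); sL=40/433, sR=8/101; mL=-20/433, mR=-8/101; mL+mR=-5484/43733 → advance -1; mR−mL=-1444/43733 → turn -1·90°
n=2: pose=(-6,-4,W); sL=2/25, sR=5/58; mL=-1/25, mR=-5/58; mL+mR=-183/1450 → advance -1; mR−mL=-67/1450 → turn -1·90°
n=3: pose=(-5,-4,N); sL=40/373, sR=8/61; mL=-20/373, mR=-8/61; mL+mR=-4204/22753 → advance -1; mR−mL=-1764/22753 → turn -1·90°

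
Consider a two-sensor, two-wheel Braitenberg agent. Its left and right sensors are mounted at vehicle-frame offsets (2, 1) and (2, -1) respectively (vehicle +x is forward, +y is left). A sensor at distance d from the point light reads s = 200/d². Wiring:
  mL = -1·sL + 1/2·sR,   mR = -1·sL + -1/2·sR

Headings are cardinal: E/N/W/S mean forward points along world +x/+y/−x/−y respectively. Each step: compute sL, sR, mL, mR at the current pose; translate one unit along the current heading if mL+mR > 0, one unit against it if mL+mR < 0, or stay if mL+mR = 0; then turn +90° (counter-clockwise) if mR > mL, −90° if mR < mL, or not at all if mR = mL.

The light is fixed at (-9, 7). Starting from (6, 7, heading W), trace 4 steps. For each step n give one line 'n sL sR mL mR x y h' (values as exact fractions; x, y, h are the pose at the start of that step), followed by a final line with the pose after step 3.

n=0: pose=(6,7,W); sL=20/17, sR=20/17; mL=-10/17, mR=-30/17; mL+mR=-40/17 → advance -1; mR−mL=-20/17 → turn -1·90°
n=1: pose=(7,7,N); sL=200/229, sR=200/293; mL=-35700/67097, mR=-81500/67097; mL+mR=-400/229 → advance -1; mR−mL=-200/293 → turn -1·90°
n=2: pose=(7,6,E); sL=50/81, sR=25/41; mL=-2075/6642, mR=-6125/6642; mL+mR=-100/81 → advance -1; mR−mL=-25/41 → turn -1·90°
n=3: pose=(6,6,S); sL=40/53, sR=40/41; mL=-580/2173, mR=-2700/2173; mL+mR=-80/53 → advance -1; mR−mL=-40/41 → turn -1·90°

0 20/17 20/17 -10/17 -30/17 6 7 W
1 200/229 200/293 -35700/67097 -81500/67097 7 7 N
2 50/81 25/41 -2075/6642 -6125/6642 7 6 E
3 40/53 40/41 -580/2173 -2700/2173 6 6 S
final 6 7 W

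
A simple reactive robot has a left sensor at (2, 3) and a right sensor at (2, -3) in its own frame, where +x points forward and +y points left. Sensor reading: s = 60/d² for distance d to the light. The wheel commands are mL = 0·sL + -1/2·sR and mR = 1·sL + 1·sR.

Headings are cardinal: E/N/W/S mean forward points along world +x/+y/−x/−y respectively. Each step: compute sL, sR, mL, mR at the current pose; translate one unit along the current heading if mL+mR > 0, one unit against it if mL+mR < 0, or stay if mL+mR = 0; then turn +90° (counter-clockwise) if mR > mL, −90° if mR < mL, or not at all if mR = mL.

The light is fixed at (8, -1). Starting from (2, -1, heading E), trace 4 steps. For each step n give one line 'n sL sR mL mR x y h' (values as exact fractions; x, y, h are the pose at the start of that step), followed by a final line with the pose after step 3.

n=0: pose=(2,-1,E); sL=12/5, sR=12/5; mL=-6/5, mR=24/5; mL+mR=18/5 → advance +1; mR−mL=6 → turn +1·90°
n=1: pose=(3,-1,N); sL=15/17, sR=15/2; mL=-15/4, mR=285/34; mL+mR=315/68 → advance +1; mR−mL=825/68 → turn +1·90°
n=2: pose=(3,0,W); sL=60/53, sR=12/13; mL=-6/13, mR=1416/689; mL+mR=1098/689 → advance +1; mR−mL=1734/689 → turn +1·90°
n=3: pose=(2,0,S); sL=6, sR=30/41; mL=-15/41, mR=276/41; mL+mR=261/41 → advance +1; mR−mL=291/41 → turn +1·90°

0 12/5 12/5 -6/5 24/5 2 -1 E
1 15/17 15/2 -15/4 285/34 3 -1 N
2 60/53 12/13 -6/13 1416/689 3 0 W
3 6 30/41 -15/41 276/41 2 0 S
final 2 -1 E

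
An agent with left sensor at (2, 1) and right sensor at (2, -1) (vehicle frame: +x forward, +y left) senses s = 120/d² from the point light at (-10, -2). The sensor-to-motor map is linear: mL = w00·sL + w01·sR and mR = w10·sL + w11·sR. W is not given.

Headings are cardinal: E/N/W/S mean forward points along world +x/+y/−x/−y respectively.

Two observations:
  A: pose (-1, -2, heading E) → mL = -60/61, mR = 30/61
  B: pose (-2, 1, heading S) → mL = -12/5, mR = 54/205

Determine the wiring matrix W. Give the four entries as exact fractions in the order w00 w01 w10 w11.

0 -1 1 -1/2

obs A: pose=(-1,-2,E) → sL=60/61, sR=60/61, mL=-60/61, mR=30/61
obs B: pose=(-2,1,S) → sL=60/41, sR=12/5, mL=-12/5, mR=54/205
sensor matrix S = [[60/61, 60/61], [60/41, 12/5]]; det S = 2304/2501
solve [mL_A; mL_B] = S·[w00; w01] and [mR_A; mR_B] = S·[w10; w11]:
  w00 = 0, w01 = -1, w10 = 1, w11 = -1/2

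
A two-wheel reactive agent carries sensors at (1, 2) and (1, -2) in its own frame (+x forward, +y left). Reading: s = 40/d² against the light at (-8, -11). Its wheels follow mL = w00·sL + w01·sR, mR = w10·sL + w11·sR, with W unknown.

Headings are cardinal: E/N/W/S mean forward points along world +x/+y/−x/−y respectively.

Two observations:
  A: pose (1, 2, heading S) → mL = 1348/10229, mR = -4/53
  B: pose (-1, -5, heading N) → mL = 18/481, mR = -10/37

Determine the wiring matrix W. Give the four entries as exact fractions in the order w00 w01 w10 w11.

-1/2 1 -1/2 0

obs A: pose=(1,2,S) → sL=8/53, sR=40/193, mL=1348/10229, mR=-4/53
obs B: pose=(-1,-5,N) → sL=20/37, sR=4/13, mL=18/481, mR=-10/37
sensor matrix S = [[8/53, 40/193], [20/37, 4/13]]; det S = -322688/4920149
solve [mL_A; mL_B] = S·[w00; w01] and [mR_A; mR_B] = S·[w10; w11]:
  w00 = -1/2, w01 = 1, w10 = -1/2, w11 = 0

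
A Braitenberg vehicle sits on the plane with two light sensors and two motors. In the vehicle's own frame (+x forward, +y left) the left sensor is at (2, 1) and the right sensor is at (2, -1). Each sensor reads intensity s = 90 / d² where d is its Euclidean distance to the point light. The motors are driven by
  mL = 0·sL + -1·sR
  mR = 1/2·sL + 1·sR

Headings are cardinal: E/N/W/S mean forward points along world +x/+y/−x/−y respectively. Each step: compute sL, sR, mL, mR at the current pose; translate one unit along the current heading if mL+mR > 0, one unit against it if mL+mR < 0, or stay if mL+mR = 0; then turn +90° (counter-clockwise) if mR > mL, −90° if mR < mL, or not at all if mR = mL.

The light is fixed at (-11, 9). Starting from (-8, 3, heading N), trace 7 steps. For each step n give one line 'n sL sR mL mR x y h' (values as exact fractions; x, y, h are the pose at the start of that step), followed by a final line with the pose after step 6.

0 9/2 45/16 -45/16 81/16 -8 3 N
1 90/37 90/17 -90/17 4095/629 -8 4 W
2 45/29 9/5 -9/5 747/290 -9 4 S
3 90/41 18/13 -18/13 1323/533 -9 3 E
4 9/2 45/16 -45/16 81/16 -8 3 N
5 90/37 90/17 -90/17 4095/629 -8 4 W
6 45/29 9/5 -9/5 747/290 -9 4 S
final -9 3 E

n=0: pose=(-8,3,N); sL=9/2, sR=45/16; mL=-45/16, mR=81/16; mL+mR=9/4 → advance +1; mR−mL=63/8 → turn +1·90°
n=1: pose=(-8,4,W); sL=90/37, sR=90/17; mL=-90/17, mR=4095/629; mL+mR=45/37 → advance +1; mR−mL=7425/629 → turn +1·90°
n=2: pose=(-9,4,S); sL=45/29, sR=9/5; mL=-9/5, mR=747/290; mL+mR=45/58 → advance +1; mR−mL=1269/290 → turn +1·90°
n=3: pose=(-9,3,E); sL=90/41, sR=18/13; mL=-18/13, mR=1323/533; mL+mR=45/41 → advance +1; mR−mL=2061/533 → turn +1·90°
n=4: pose=(-8,3,N); sL=9/2, sR=45/16; mL=-45/16, mR=81/16; mL+mR=9/4 → advance +1; mR−mL=63/8 → turn +1·90°
n=5: pose=(-8,4,W); sL=90/37, sR=90/17; mL=-90/17, mR=4095/629; mL+mR=45/37 → advance +1; mR−mL=7425/629 → turn +1·90°
n=6: pose=(-9,4,S); sL=45/29, sR=9/5; mL=-9/5, mR=747/290; mL+mR=45/58 → advance +1; mR−mL=1269/290 → turn +1·90°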